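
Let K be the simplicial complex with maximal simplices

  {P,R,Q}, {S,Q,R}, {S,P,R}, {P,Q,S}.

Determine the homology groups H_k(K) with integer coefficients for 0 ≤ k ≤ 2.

Fix the vertex order P < Q < R < S and write every simplex with vertices in increasing order. Then dim K = 2 and the simplices of K are:

  0-simplices (4): P, Q, R, S
  1-simplices (6): PQ, PR, PS, QR, QS, RS
  2-simplices (4): PQR, PQS, PRS, QRS

Hence C_0 ≅ Z^4, C_1 ≅ Z^6, C_2 ≅ Z^4.

∂_1: C_1 → C_0 maps an edge to its endpoints' difference, ∂[p,q] = q − p. For instance
  ∂RS = S − R.
This gives a 4×6 integer matrix of rank 3; reducing to Smith normal form yields diagonal entries (1,1,1).

The boundary map ∂_2: C_2 → C_1 acts by ∂[p,q,r] = [q,r] − [p,r] + [p,q]. For instance
  ∂QRS = RS − QS + QR,
  ∂PQR = QR − PR + PQ.
The resulting 6×4 matrix has rank 3, and its Smith normal form has invariant factors (1,1,1).

Computing H_k = (kernel of ∂_k) / (image of ∂_{k+1}):

  H_0: rank C_0 − rank ∂_1 = 4 − 3 = 1, and the invariant factors of ∂_1 are all 1, so H_0 ≅ Z.
  H_1: rank ker ∂_1 − rank ∂_2 = (6 − 3) − 3 = 0, and the invariant factors of ∂_2 are all 1, so H_1 ≅ 0.
  H_2: rank ker ∂_2 − rank ∂_3 = (4 − 3) − 0 = 1, and there is no ∂_3, so H_2 ≅ Z.

H_0 = Z,  H_1 = 0,  H_2 = Z.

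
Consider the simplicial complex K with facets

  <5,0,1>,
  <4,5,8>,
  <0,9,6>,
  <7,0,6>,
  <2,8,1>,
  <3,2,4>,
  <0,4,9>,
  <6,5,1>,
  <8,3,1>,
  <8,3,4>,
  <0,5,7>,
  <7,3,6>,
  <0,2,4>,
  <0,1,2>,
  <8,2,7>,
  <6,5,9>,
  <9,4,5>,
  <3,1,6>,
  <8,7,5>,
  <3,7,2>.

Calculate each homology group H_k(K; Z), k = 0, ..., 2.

H_0 ≅ Z,  H_1 ≅ Z ⊕ Z/2,  H_2 = 0.

Fix the vertex order 0 < 1 < 2 < 3 < 4 < 5 < 6 < 7 < 8 < 9 and write every simplex with vertices in increasing order. Then dim K = 2 and the simplices of K are:

  0-simplices (10): [0], [1], [2], [3], [4], [5], [6], [7], [8], [9]
  1-simplices (30): (30 of them)
  2-simplices (20): (20 of them)

so the chain groups are C_0 ≅ Z^10, C_1 ≅ Z^30, C_2 ≅ Z^20.

∂_1: C_1 → C_0 is given by ∂[p,q] = [q] − [p].
As a 10×30 matrix over Z this has rank 9, with invariant factors (1,1,1,1,1,1,1,1,1).

The boundary map ∂_2: C_2 → C_1 acts by ∂[p,q,r] = [q,r] − [p,r] + [p,q]. For instance
  ∂[3,6,7] = [6,7] − [3,7] + [3,6],
  ∂[0,1,5] = [1,5] − [0,5] + [0,1].
The 30×20 boundary matrix has rank 20 and Smith normal form diag(1,1,1,1,1,1,1,1,1,1,1,1,1,1,1,1,1,1,1,2).

From H_k ≅ ker(∂_k) / im(∂_{k+1}) we obtain:

  H_0: rank C_0 − rank ∂_1 = 10 − 9 = 1, and the invariant factors of ∂_1 are all 1, so H_0 ≅ Z.
  H_1: rank ker ∂_1 − rank ∂_2 = (30 − 9) − 20 = 1, and ∂_2 has invariant factor 2 > 1, so H_1 ≅ Z ⊕ Z/2.
  H_2: rank ker ∂_2 − rank ∂_3 = (20 − 20) − 0 = 0, and there is no ∂_3, so H_2 ≅ 0.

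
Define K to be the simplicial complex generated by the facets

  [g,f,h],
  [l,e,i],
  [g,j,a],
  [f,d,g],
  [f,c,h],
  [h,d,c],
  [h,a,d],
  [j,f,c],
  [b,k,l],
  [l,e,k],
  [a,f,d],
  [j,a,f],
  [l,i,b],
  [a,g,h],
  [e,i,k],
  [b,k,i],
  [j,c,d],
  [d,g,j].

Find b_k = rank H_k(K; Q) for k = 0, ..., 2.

b_0 = 2, b_1 = 0, b_2 = 1.

Take the total order a < b < c < d < e < f < g < h < i < j < k < l on the vertex set. Then K (dimension 2) consists of the simplices:

  0-simplices (12): a, b, c, d, e, f, g, h, i, j, k, l
  1-simplices (27): ad, af, ag, ah, aj, bi, bk, bl, cd, cf, ch, cj, df, dg, dh, dj, ei, ek, el, fg, fh, fj, gh, gj, ik, il, kl
  2-simplices (18): adf, adh, afj, agh, agj, bik, bil, bkl, cdh, cdj, cfh, cfj, dfg, dgj, eik, eil, ekl, fgh

giving chain groups C_0 ≅ Z^12, C_1 ≅ Z^27, C_2 ≅ Z^18.

Boundary ∂_1: C_1 → C_0 is given by ∂[p,q] = [q] − [p]. For instance
  ∂gh = h − g.
The resulting 12×27 matrix has rank 10, and its Smith normal form has invariant factors (1,1,1,1,1,1,1,1,1,1).

∂_2: C_2 → C_1 acts by ∂[p,q,r] = [q,r] − [p,r] + [p,q]. For instance
  ∂dfg = fg − dg + df,
  ∂bkl = kl − bl + bk.
As a 27×18 matrix over Z this has rank 17, with invariant factors (1,1,1,1,1,1,1,1,1,1,1,1,1,1,1,1,2).

Now H_k = ker ∂_k / im ∂_{k+1}, so:

  H_0: rank C_0 − rank ∂_1 = 12 − 10 = 2, and the invariant factors of ∂_1 are all 1, so H_0 = Z^2.
  H_1: rank ker ∂_1 − rank ∂_2 = (27 − 10) − 17 = 0, and ∂_2 has invariant factor 2 > 1, so H_1 = Z/2.
  H_2: rank ker ∂_2 − rank ∂_3 = (18 − 17) − 0 = 1, and there is no ∂_3, so H_2 = Z.

(K is a triangulation of the disjoint union of the real projective plane RP^2 and the 2-sphere S^2.)

Hence the Betti numbers are b_0 = 2, b_1 = 0, b_2 = 1.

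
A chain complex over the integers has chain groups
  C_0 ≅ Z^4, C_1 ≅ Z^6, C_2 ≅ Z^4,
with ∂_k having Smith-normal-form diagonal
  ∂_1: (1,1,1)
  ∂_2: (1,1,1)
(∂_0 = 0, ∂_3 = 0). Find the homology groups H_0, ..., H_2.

H_0: b_0 = 4 − 0 − 3 = 1; torsion from ∂_1 factors > 1: none. So H_0 ≅ Z.
H_1: b_1 = 6 − 3 − 3 = 0; torsion from ∂_2 factors > 1: none. So H_1 ≅ 0.
H_2: b_2 = 4 − 3 − 0 = 1; torsion from ∂_3 factors > 1: none. So H_2 ≅ Z.

H_0 ≅ Z,  H_1 = 0,  H_2 ≅ Z.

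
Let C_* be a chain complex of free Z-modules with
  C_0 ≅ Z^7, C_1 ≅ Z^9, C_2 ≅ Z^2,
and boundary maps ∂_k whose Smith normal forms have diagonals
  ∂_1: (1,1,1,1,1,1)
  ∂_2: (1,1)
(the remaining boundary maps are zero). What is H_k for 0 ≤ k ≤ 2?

H_0 ≅ Z,  H_1 ≅ Z,  H_2 = 0.

H_0: b_0 = 7 − 0 − 6 = 1; torsion from ∂_1 factors > 1: none. So H_0 ≅ Z.
H_1: b_1 = 9 − 6 − 2 = 1; torsion from ∂_2 factors > 1: none. So H_1 ≅ Z.
H_2: b_2 = 2 − 2 − 0 = 0; torsion from ∂_3 factors > 1: none. So H_2 ≅ 0.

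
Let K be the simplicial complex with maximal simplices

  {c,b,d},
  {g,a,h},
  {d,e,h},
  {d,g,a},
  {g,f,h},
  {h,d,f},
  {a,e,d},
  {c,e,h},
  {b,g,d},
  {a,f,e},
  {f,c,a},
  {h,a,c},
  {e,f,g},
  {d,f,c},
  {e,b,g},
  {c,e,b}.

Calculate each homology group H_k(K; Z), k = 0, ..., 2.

H_0 = Z,  H_1 = Z^2,  H_2 = Z.

We work with the vertex ordering a < b < c < d < e < f < g < h. The simplices of K, each written with vertices in increasing order, are:

  0-simplices (8): a, b, c, d, e, f, g, h
  1-simplices (24): ac, ad, ae, af, ag, ah, bc, bd, be, bg, cd, ce, cf, ch, de, df, dg, dh, ef, eg, eh, fg, fh, gh
  2-simplices (16): acf, ach, ade, adg, aef, agh, bcd, bce, bdg, beg, cdf, ceh, deh, dfh, efg, fgh

Hence C_0 ≅ Z^8, C_1 ≅ Z^24, C_2 ≅ Z^16.

The boundary map ∂_1: C_1 → C_0 is given by ∂[p,q] = [q] − [p].
The resulting 8×24 matrix has rank 7, and its Smith normal form has invariant factors (1,1,1,1,1,1,1).

∂_2: C_2 → C_1 sends each 2-simplex [p,q,r] to [q,r] − [p,r] + [p,q]. For instance
  ∂bcd = cd − bd + bc,
  ∂deh = eh − dh + de.
This gives a 24×16 integer matrix of rank 15; reducing to Smith normal form yields diagonal entries (1,1,1,1,1,1,1,1,1,1,1,1,1,1,1).

Reading off H_k = ker ∂_k / im ∂_{k+1}:

  H_0: rank C_0 − rank ∂_1 = 8 − 7 = 1, and the invariant factors of ∂_1 are all 1, so H_0 = Z.
  H_1: rank ker ∂_1 − rank ∂_2 = (24 − 7) − 15 = 2, and the invariant factors of ∂_2 are all 1, so H_1 = Z^2.
  H_2: rank ker ∂_2 − rank ∂_3 = (16 − 15) − 0 = 1, and there is no ∂_3, so H_2 = Z.

(K is a triangulation of the torus T^2.)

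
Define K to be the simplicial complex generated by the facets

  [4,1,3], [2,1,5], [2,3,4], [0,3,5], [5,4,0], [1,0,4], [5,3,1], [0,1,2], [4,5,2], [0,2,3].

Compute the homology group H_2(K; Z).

H_2 = 0.

Order the vertices as 0 < 1 < 2 < 3 < 4 < 5. Listing each simplex with vertices in this order, K has dimension 2 with simplices:

  0-simplices (6): [0], [1], [2], [3], [4], [5]
  1-simplices (15): [0,1], [0,2], [0,3], [0,4], [0,5], [1,2], [1,3], [1,4], [1,5], [2,3], [2,4], [2,5], [3,4], [3,5], [4,5]
  2-simplices (10): [0,1,2], [0,1,4], [0,2,3], [0,3,5], [0,4,5], [1,2,5], [1,3,4], [1,3,5], [2,3,4], [2,4,5]

Hence C_0 ≅ Z^6, C_1 ≅ Z^15, C_2 ≅ Z^10.

The boundary map ∂_1: C_1 → C_0 is given by ∂[p,q] = [q] − [p].
The 6×15 boundary matrix has rank 5 and Smith normal form diag(1,1,1,1,1).

Boundary ∂_2: C_2 → C_1 acts by ∂[p,q,r] = [q,r] − [p,r] + [p,q]. For instance
  ∂[1,3,4] = [3,4] − [1,4] + [1,3],
  ∂[0,1,4] = [1,4] − [0,4] + [0,1].
The 15×10 boundary matrix has rank 10 and Smith normal form diag(1,1,1,1,1,1,1,1,1,2).

Now H_k = ker ∂_k / im ∂_{k+1}, so:

  H_2: rank ker ∂_2 − rank ∂_3 = (10 − 10) − 0 = 0, and there is no ∂_3, so H_2 = 0.

(K is a triangulation of the real projective plane RP^2.)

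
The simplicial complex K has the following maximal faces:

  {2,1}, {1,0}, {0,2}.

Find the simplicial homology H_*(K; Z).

H_0 = Z,  H_1 = Z.

Fix the vertex order 0 < 1 < 2 and write every simplex with vertices in increasing order. Then dim K = 1 and the simplices of K are:

  0-simplices (3): [0], [1], [2]
  1-simplices (3): [0,1], [0,2], [1,2]

so the chain groups are C_0 ≅ Z^3, C_1 ≅ Z^3.

Boundary ∂_1: C_1 → C_0 is given by ∂[p,q] = [q] − [p]. For instance
  ∂[0,2] = [2] − [0].
As a 3×3 matrix over Z this has rank 2, with invariant factors (1,1).

From H_k ≅ ker(∂_k) / im(∂_{k+1}) we obtain:

  H_0: rank C_0 − rank ∂_1 = 3 − 2 = 1, and the invariant factors of ∂_1 are all 1, so H_0 ≅ Z.
  H_1: rank ker ∂_1 − rank ∂_2 = (3 − 2) − 0 = 1, and there is no ∂_2, so H_1 ≅ Z.

As a check, the Euler characteristic is 3 − 3 = 0, which agrees with 1 − 1 = 0.
(K is a triangulation of the circle S^1.)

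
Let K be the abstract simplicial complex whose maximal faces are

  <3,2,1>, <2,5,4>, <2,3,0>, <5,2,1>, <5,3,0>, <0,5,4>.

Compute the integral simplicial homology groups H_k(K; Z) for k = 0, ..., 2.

We work with the vertex ordering 0 < 1 < 2 < 3 < 4 < 5. The simplices of K, each written with vertices in increasing order, are:

  0-simplices (6): [0], [1], [2], [3], [4], [5]
  1-simplices (12): [0,2], [0,3], [0,4], [0,5], [1,2], [1,3], [1,5], [2,3], [2,4], [2,5], [3,5], [4,5]
  2-simplices (6): [0,2,3], [0,3,5], [0,4,5], [1,2,3], [1,2,5], [2,4,5]

so the chain groups are C_0 ≅ Z^6, C_1 ≅ Z^12, C_2 ≅ Z^6.

∂_1: C_1 → C_0 sends each edge [p,q] (with p < q) to q − p. For instance
  ∂[4,5] = [5] − [4].
As a 6×12 matrix over Z this has rank 5, with invariant factors (1,1,1,1,1).

Boundary ∂_2: C_2 → C_1 acts by ∂[p,q,r] = [q,r] − [p,r] + [p,q]. For instance
  ∂[1,2,5] = [2,5] − [1,5] + [1,2],
  ∂[0,2,3] = [2,3] − [0,3] + [0,2].
This gives a 12×6 integer matrix of rank 6; reducing to Smith normal form yields diagonal entries (1,1,1,1,1,1).

From H_k ≅ ker(∂_k) / im(∂_{k+1}) we obtain:

  H_0: rank C_0 − rank ∂_1 = 6 − 5 = 1, and the invariant factors of ∂_1 are all 1, so H_0 ≅ Z.
  H_1: rank ker ∂_1 − rank ∂_2 = (12 − 5) − 6 = 1, and the invariant factors of ∂_2 are all 1, so H_1 ≅ Z.
  H_2: rank ker ∂_2 − rank ∂_3 = (6 − 6) − 0 = 0, and there is no ∂_3, so H_2 ≅ 0.

H_0 ≅ Z,  H_1 ≅ Z,  H_2 = 0.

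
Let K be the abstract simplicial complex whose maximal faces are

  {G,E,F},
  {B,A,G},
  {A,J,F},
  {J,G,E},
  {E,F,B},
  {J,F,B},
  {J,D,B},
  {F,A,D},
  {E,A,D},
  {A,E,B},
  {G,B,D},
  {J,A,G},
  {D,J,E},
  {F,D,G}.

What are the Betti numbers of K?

Fix the vertex order A < B < D < E < F < G < J and write every simplex with vertices in increasing order. Then dim K = 2 and the simplices of K are:

  0-simplices (7): A, B, D, E, F, G, J
  1-simplices (21): AB, AD, AE, AF, AG, AJ, BD, BE, BF, BG, BJ, DE, DF, DG, DJ, EF, EG, EJ, FG, FJ, GJ
  2-simplices (14): ABE, ABG, ADE, ADF, AFJ, AGJ, BDG, BDJ, BEF, BFJ, DEJ, DFG, EFG, EGJ

so the chain groups are C_0 ≅ Z^7, C_1 ≅ Z^21, C_2 ≅ Z^14.

Boundary ∂_1: C_1 → C_0 maps an edge to its endpoints' difference, ∂[p,q] = q − p. For instance
  ∂DG = G − D.
The 7×21 boundary matrix has rank 6 and Smith normal form diag(1,1,1,1,1,1).

Boundary ∂_2: C_2 → C_1 maps a triangle to the signed sum of its edges. For instance
  ∂ABG = BG − AG + AB,
  ∂AFJ = FJ − AJ + AF.
The 21×14 boundary matrix has rank 13 and Smith normal form diag(1,1,1,1,1,1,1,1,1,1,1,1,1).

Computing H_k = (kernel of ∂_k) / (image of ∂_{k+1}):

  H_0: rank C_0 − rank ∂_1 = 7 − 6 = 1, and the invariant factors of ∂_1 are all 1, so H_0 = Z.
  H_1: rank ker ∂_1 − rank ∂_2 = (21 − 6) − 13 = 2, and the invariant factors of ∂_2 are all 1, so H_1 = Z^2.
  H_2: rank ker ∂_2 − rank ∂_3 = (14 − 13) − 0 = 1, and there is no ∂_3, so H_2 = Z.

As a check, the Euler characteristic is 7 − 21 + 14 = 0, which agrees with 1 − 2 + 1 = 0.

Hence the Betti numbers are b_0 = 1, b_1 = 2, b_2 = 1.

b_0 = 1, b_1 = 2, b_2 = 1.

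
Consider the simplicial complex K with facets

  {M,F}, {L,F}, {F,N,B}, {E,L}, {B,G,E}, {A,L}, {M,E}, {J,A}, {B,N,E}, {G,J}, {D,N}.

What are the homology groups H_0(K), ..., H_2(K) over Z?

We work with the vertex ordering A < B < D < E < F < G < J < L < M < N. The simplices of K, each written with vertices in increasing order, are:

  0-simplices (10): A, B, D, E, F, G, J, L, M, N
  1-simplices (15): AJ, AL, BE, BF, BG, BN, DN, EG, EL, EM, EN, FL, FM, FN, GJ
  2-simplices (3): BEG, BEN, BFN

Hence C_0 ≅ Z^10, C_1 ≅ Z^15, C_2 ≅ Z^3.

The boundary map ∂_1: C_1 → C_0 maps an edge to its endpoints' difference, ∂[p,q] = q − p. For instance
  ∂AL = L − A.
The resulting 10×15 matrix has rank 9, and its Smith normal form has invariant factors (1,1,1,1,1,1,1,1,1).

Boundary ∂_2: C_2 → C_1 maps a triangle to the signed sum of its edges. For instance
  ∂BEG = EG − BG + BE,
  ∂BEN = EN − BN + BE.
The resulting 15×3 matrix has rank 3, and its Smith normal form has invariant factors (1,1,1).

Computing H_k = (kernel of ∂_k) / (image of ∂_{k+1}):

  H_0: rank C_0 − rank ∂_1 = 10 − 9 = 1, and the invariant factors of ∂_1 are all 1, so H_0 ≅ Z.
  H_1: rank ker ∂_1 − rank ∂_2 = (15 − 9) − 3 = 3, and the invariant factors of ∂_2 are all 1, so H_1 ≅ Z^3.
  H_2: rank ker ∂_2 − rank ∂_3 = (3 − 3) − 0 = 0, and there is no ∂_3, so H_2 ≅ 0.

As a check, the Euler characteristic is 10 − 15 + 3 = -2, which agrees with 1 − 3 + 0 = -2.

H_0 = Z,  H_1 = Z^3,  H_2 = 0.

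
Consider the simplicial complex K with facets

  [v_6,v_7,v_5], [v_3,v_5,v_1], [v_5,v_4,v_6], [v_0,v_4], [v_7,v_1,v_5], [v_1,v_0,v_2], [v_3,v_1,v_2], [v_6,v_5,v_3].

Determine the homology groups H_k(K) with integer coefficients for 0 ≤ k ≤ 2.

We work with the vertex ordering v_0 < v_1 < v_2 < v_3 < v_4 < v_5 < v_6 < v_7. The simplices of K, each written with vertices in increasing order, are:

  0-simplices (8): [v_0], [v_1], [v_2], [v_3], [v_4], [v_5], [v_6], [v_7]
  1-simplices (15): (15 of them)
  2-simplices (7): [v_0,v_1,v_2], [v_1,v_2,v_3], [v_1,v_3,v_5], [v_1,v_5,v_7], [v_3,v_5,v_6], [v_4,v_5,v_6], [v_5,v_6,v_7]

so the chain groups are C_0 ≅ Z^8, C_1 ≅ Z^15, C_2 ≅ Z^7.

Boundary ∂_1: C_1 → C_0 is given by ∂[p,q] = [q] − [p]. For instance
  ∂[v_5,v_7] = [v_7] − [v_5].
This gives a 8×15 integer matrix of rank 7; reducing to Smith normal form yields diagonal entries (1,1,1,1,1,1,1).

Boundary ∂_2: C_2 → C_1 sends each 2-simplex [p,q,r] to [q,r] − [p,r] + [p,q]. For instance
  ∂[v_4,v_5,v_6] = [v_5,v_6] − [v_4,v_6] + [v_4,v_5],
  ∂[v_0,v_1,v_2] = [v_1,v_2] − [v_0,v_2] + [v_0,v_1].
The resulting 15×7 matrix has rank 7, and its Smith normal form has invariant factors (1,1,1,1,1,1,1).

Now H_k = ker ∂_k / im ∂_{k+1}, so:

  H_0: rank C_0 − rank ∂_1 = 8 − 7 = 1, and the invariant factors of ∂_1 are all 1, so H_0 ≅ Z.
  H_1: rank ker ∂_1 − rank ∂_2 = (15 − 7) − 7 = 1, and the invariant factors of ∂_2 are all 1, so H_1 ≅ Z.
  H_2: rank ker ∂_2 − rank ∂_3 = (7 − 7) − 0 = 0, and there is no ∂_3, so H_2 ≅ 0.

H_0 ≅ Z,  H_1 ≅ Z,  H_2 = 0.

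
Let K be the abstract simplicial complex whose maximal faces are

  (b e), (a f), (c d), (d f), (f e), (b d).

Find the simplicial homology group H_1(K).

H_1 = Z.

Fix the vertex order a < b < c < d < e < f and write every simplex with vertices in increasing order. Then dim K = 1 and the simplices of K are:

  0-simplices (6): a, b, c, d, e, f
  1-simplices (6): af, bd, be, cd, df, ef

giving chain groups C_0 ≅ Z^6, C_1 ≅ Z^6.

The boundary map ∂_1: C_1 → C_0 sends each edge [p,q] (with p < q) to q − p. For instance
  ∂ef = f − e.
This gives a 6×6 integer matrix of rank 5; reducing to Smith normal form yields diagonal entries (1,1,1,1,1).

Now H_k = ker ∂_k / im ∂_{k+1}, so:

  H_1: rank ker ∂_1 − rank ∂_2 = (6 − 5) − 0 = 1, and there is no ∂_2, so H_1 = Z.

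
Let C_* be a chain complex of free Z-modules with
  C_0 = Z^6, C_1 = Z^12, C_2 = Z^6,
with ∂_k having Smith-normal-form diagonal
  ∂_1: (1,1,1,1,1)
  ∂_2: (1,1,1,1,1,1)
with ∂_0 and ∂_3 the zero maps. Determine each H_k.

H_0 ≅ Z,  H_1 ≅ Z,  H_2 = 0.

H_0: b_0 = 6 − 0 − 5 = 1; torsion from ∂_1 factors > 1: none. So H_0 ≅ Z.
H_1: b_1 = 12 − 5 − 6 = 1; torsion from ∂_2 factors > 1: none. So H_1 ≅ Z.
H_2: b_2 = 6 − 6 − 0 = 0; torsion from ∂_3 factors > 1: none. So H_2 ≅ 0.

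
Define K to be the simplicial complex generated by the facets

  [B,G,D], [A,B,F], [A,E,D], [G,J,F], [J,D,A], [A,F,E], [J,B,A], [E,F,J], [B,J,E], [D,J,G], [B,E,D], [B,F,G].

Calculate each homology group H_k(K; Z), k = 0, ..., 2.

Order the vertices as A < B < D < E < F < G < J. Listing each simplex with vertices in this order, K has dimension 2 with simplices:

  0-simplices (7): A, B, D, E, F, G, J
  1-simplices (18): AB, AD, AE, AF, AJ, BD, BE, BF, BG, BJ, DE, DG, DJ, EF, EJ, FG, FJ, GJ
  2-simplices (12): ABF, ABJ, ADE, ADJ, AEF, BDE, BDG, BEJ, BFG, DGJ, EFJ, FGJ

so the chain groups are C_0 ≅ Z^7, C_1 ≅ Z^18, C_2 ≅ Z^12.

∂_1: C_1 → C_0 maps an edge to its endpoints' difference, ∂[p,q] = q − p.
As a 7×18 matrix over Z this has rank 6, with invariant factors (1,1,1,1,1,1).

∂_2: C_2 → C_1 sends each 2-simplex [p,q,r] to [q,r] − [p,r] + [p,q]. For instance
  ∂BFG = FG − BG + BF,
  ∂AEF = EF − AF + AE.
The 18×12 boundary matrix has rank 12 and Smith normal form diag(1,1,1,1,1,1,1,1,1,1,1,2).

Now H_k = ker ∂_k / im ∂_{k+1}, so:

  H_0: rank C_0 − rank ∂_1 = 7 − 6 = 1, and the invariant factors of ∂_1 are all 1, so H_0 = Z.
  H_1: rank ker ∂_1 − rank ∂_2 = (18 − 6) − 12 = 0, and ∂_2 has invariant factor 2 > 1, so H_1 = Z_2.
  H_2: rank ker ∂_2 − rank ∂_3 = (12 − 12) − 0 = 0, and there is no ∂_3, so H_2 = 0.

As a check, the Euler characteristic is 7 − 18 + 12 = 1, which agrees with 1 − 0 + 0 = 1.

H_0 ≅ Z,  H_1 ≅ Z_2,  H_2 = 0.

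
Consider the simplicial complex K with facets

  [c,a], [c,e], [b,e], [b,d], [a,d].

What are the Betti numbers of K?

b_0 = 1, b_1 = 1.

Take the total order a < b < c < d < e on the vertex set. Then K (dimension 1) consists of the simplices:

  0-simplices (5): a, b, c, d, e
  1-simplices (5): ac, ad, bd, be, ce

Hence C_0 ≅ Z^5, C_1 ≅ Z^5.

∂_1: C_1 → C_0 sends each edge [p,q] (with p < q) to q − p. For instance
  ∂be = e − b.
The resulting 5×5 matrix has rank 4, and its Smith normal form has invariant factors (1,1,1,1).

Now H_k = ker ∂_k / im ∂_{k+1}, so:

  H_0: rank C_0 − rank ∂_1 = 5 − 4 = 1, and the invariant factors of ∂_1 are all 1, so H_0 = Z.
  H_1: rank ker ∂_1 − rank ∂_2 = (5 − 4) − 0 = 1, and there is no ∂_2, so H_1 = Z.

Hence the Betti numbers are b_0 = 1, b_1 = 1.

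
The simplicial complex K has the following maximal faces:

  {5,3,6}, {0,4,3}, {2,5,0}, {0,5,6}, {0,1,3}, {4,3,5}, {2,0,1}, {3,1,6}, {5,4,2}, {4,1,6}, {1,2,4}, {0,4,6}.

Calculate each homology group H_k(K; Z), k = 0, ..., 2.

Fix the vertex order 0 < 1 < 2 < 3 < 4 < 5 < 6 and write every simplex with vertices in increasing order. Then dim K = 2 and the simplices of K are:

  0-simplices (7): [0], [1], [2], [3], [4], [5], [6]
  1-simplices (18): [0,1], [0,2], [0,3], [0,4], [0,5], [0,6], [1,2], [1,3], [1,4], [1,6], [2,4], [2,5], [3,4], [3,5], [3,6], [4,5], [4,6], [5,6]
  2-simplices (12): [0,1,2], [0,1,3], [0,2,5], [0,3,4], [0,4,6], [0,5,6], [1,2,4], [1,3,6], [1,4,6], [2,4,5], [3,4,5], [3,5,6]

Hence C_0 ≅ Z^7, C_1 ≅ Z^18, C_2 ≅ Z^12.

Boundary ∂_1: C_1 → C_0 sends each edge [p,q] (with p < q) to q − p. For instance
  ∂[3,6] = [6] − [3].
This gives a 7×18 integer matrix of rank 6; reducing to Smith normal form yields diagonal entries (1,1,1,1,1,1).

Boundary ∂_2: C_2 → C_1 acts by ∂[p,q,r] = [q,r] − [p,r] + [p,q]. For instance
  ∂[0,2,5] = [2,5] − [0,5] + [0,2],
  ∂[2,4,5] = [4,5] − [2,5] + [2,4].
The 18×12 boundary matrix has rank 12 and Smith normal form diag(1,1,1,1,1,1,1,1,1,1,1,2).

Reading off H_k = ker ∂_k / im ∂_{k+1}:

  H_0: rank C_0 − rank ∂_1 = 7 − 6 = 1, and the invariant factors of ∂_1 are all 1, so H_0 = Z.
  H_1: rank ker ∂_1 − rank ∂_2 = (18 − 6) − 12 = 0, and ∂_2 has invariant factor 2 > 1, so H_1 = Z/2.
  H_2: rank ker ∂_2 − rank ∂_3 = (12 − 12) − 0 = 0, and there is no ∂_3, so H_2 = 0.

As a check, the Euler characteristic is 7 − 18 + 12 = 1, which agrees with 1 − 0 + 0 = 1.
(K is a triangulation of the real projective plane RP^2.)

H_0 = Z,  H_1 = Z/2,  H_2 = 0.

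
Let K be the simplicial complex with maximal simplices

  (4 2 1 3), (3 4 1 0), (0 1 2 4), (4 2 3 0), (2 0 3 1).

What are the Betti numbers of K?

We work with the vertex ordering 0 < 1 < 2 < 3 < 4. The simplices of K, each written with vertices in increasing order, are:

  0-simplices (5): [0], [1], [2], [3], [4]
  1-simplices (10): [0,1], [0,2], [0,3], [0,4], [1,2], [1,3], [1,4], [2,3], [2,4], [3,4]
  2-simplices (10): [0,1,2], [0,1,3], [0,1,4], [0,2,3], [0,2,4], [0,3,4], [1,2,3], [1,2,4], [1,3,4], [2,3,4]
  3-simplices (5): [0,1,2,3], [0,1,2,4], [0,1,3,4], [0,2,3,4], [1,2,3,4]

giving chain groups C_0 ≅ Z^5, C_1 ≅ Z^10, C_2 ≅ Z^10, C_3 ≅ Z^5.

The boundary map ∂_1: C_1 → C_0 is given by ∂[p,q] = [q] − [p]. For instance
  ∂[2,4] = [4] − [2].
As a 5×10 matrix over Z this has rank 4, with invariant factors (1,1,1,1).

The boundary map ∂_2: C_2 → C_1 sends each 2-simplex [p,q,r] to [q,r] − [p,r] + [p,q]. For instance
  ∂[0,3,4] = [3,4] − [0,4] + [0,3],
  ∂[0,2,3] = [2,3] − [0,3] + [0,2].
The resulting 10×10 matrix has rank 6, and its Smith normal form has invariant factors (1,1,1,1,1,1).

Boundary ∂_3: C_3 → C_2 sends each 3-simplex σ to the alternating sum Σ_i (−1)^i (σ with its i-th vertex removed). For instance
  ∂[0,2,3,4] = [2,3,4] − [0,3,4] + [0,2,4] − [0,2,3],
  ∂[0,1,2,4] = [1,2,4] − [0,2,4] + [0,1,4] − [0,1,2].
This gives a 10×5 integer matrix of rank 4; reducing to Smith normal form yields diagonal entries (1,1,1,1).

From H_k ≅ ker(∂_k) / im(∂_{k+1}) we obtain:

  H_0: rank C_0 − rank ∂_1 = 5 − 4 = 1, and the invariant factors of ∂_1 are all 1, so H_0 ≅ Z.
  H_1: rank ker ∂_1 − rank ∂_2 = (10 − 4) − 6 = 0, and the invariant factors of ∂_2 are all 1, so H_1 ≅ 0.
  H_2: rank ker ∂_2 − rank ∂_3 = (10 − 6) − 4 = 0, and the invariant factors of ∂_3 are all 1, so H_2 ≅ 0.
  H_3: rank ker ∂_3 − rank ∂_4 = (5 − 4) − 0 = 1, and there is no ∂_4, so H_3 ≅ Z.

As a check, the Euler characteristic is 5 − 10 + 10 − 5 = 0, which agrees with 1 − 0 + 0 − 1 = 0.

Hence the Betti numbers are b_0 = 1, b_1 = 0, b_2 = 0, b_3 = 1.

b_0 = 1, b_1 = 0, b_2 = 0, b_3 = 1.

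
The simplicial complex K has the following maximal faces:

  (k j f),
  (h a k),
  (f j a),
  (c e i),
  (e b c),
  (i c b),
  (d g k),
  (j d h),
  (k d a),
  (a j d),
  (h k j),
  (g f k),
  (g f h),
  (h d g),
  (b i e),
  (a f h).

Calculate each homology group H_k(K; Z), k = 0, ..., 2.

H_0 ≅ Z^2,  H_1 ≅ Z/2Z,  H_2 ≅ Z.

Take the total order a < b < c < d < e < f < g < h < i < j < k on the vertex set. Then K (dimension 2) consists of the simplices:

  0-simplices (11): a, b, c, d, e, f, g, h, i, j, k
  1-simplices (24): ad, af, ah, aj, ak, bc, be, bi, ce, ci, dg, dh, dj, dk, ei, fg, fh, fj, fk, gh, gk, hj, hk, jk
  2-simplices (16): adj, adk, afh, afj, ahk, bce, bci, bei, cei, dgh, dgk, dhj, fgh, fgk, fjk, hjk

so the chain groups are C_0 ≅ Z^11, C_1 ≅ Z^24, C_2 ≅ Z^16.

∂_1: C_1 → C_0 maps an edge to its endpoints' difference, ∂[p,q] = q − p.
The 11×24 boundary matrix has rank 9 and Smith normal form diag(1,1,1,1,1,1,1,1,1).

∂_2: C_2 → C_1 sends each 2-simplex [p,q,r] to [q,r] − [p,r] + [p,q]. For instance
  ∂bci = ci − bi + bc,
  ∂adj = dj − aj + ad.
As a 24×16 matrix over Z this has rank 15, with invariant factors (1,1,1,1,1,1,1,1,1,1,1,1,1,1,2).

From H_k ≅ ker(∂_k) / im(∂_{k+1}) we obtain:

  H_0: rank C_0 − rank ∂_1 = 11 − 9 = 2, and the invariant factors of ∂_1 are all 1, so H_0 = Z^2.
  H_1: rank ker ∂_1 − rank ∂_2 = (24 − 9) − 15 = 0, and ∂_2 has invariant factor 2 > 1, so H_1 = Z/2Z.
  H_2: rank ker ∂_2 − rank ∂_3 = (16 − 15) − 0 = 1, and there is no ∂_3, so H_2 = Z.

(K is a triangulation of the disjoint union of the 2-sphere S^2 and the real projective plane RP^2.)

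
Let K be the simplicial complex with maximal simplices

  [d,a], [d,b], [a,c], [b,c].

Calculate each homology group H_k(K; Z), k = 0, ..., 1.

K has 4 vertices, 4 edges.
rank ∂_0 = 0, rank ∂_1 = 3 ⇒ b_0 = 4 − 0 − 3 = 1; all invariant factors of ∂_1 are 1 so no torsion. So H_0 = Z.
rank ∂_1 = 3, rank ∂_2 = 0 ⇒ b_1 = 4 − 3 − 0 = 1. So H_1 = Z.

H_0 ≅ Z,  H_1 ≅ Z.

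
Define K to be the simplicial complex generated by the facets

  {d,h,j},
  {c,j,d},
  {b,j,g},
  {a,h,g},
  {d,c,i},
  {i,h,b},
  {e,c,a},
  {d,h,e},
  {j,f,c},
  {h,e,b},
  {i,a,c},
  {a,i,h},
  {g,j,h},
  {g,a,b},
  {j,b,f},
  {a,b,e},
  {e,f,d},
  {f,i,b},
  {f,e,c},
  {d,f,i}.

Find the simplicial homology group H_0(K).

Take the total order a < b < c < d < e < f < g < h < i < j on the vertex set. Then K (dimension 2) consists of the simplices:

  0-simplices (10): a, b, c, d, e, f, g, h, i, j
  1-simplices (30): ab, ac, ae, ag, ah, ai, be, bf, bg, bh, bi, bj, cd, ce, cf, ci, cj, de, df, dh, di, dj, ef, eh, fi, fj, gh, gj, hi, hj
  2-simplices (20): abe, abg, ace, aci, agh, ahi, beh, bfi, bfj, bgj, bhi, cdi, cdj, cef, cfj, def, deh, dfi, dhj, ghj

giving chain groups C_0 ≅ Z^10, C_1 ≅ Z^30, C_2 ≅ Z^20.

The boundary map ∂_1: C_1 → C_0 is given by ∂[p,q] = [q] − [p]. For instance
  ∂ai = i − a.
This gives a 10×30 integer matrix of rank 9; reducing to Smith normal form yields diagonal entries (1,1,1,1,1,1,1,1,1).

Boundary ∂_2: C_2 → C_1 maps a triangle to the signed sum of its edges. For instance
  ∂bgj = gj − bj + bg,
  ∂ace = ce − ae + ac.
The 30×20 boundary matrix has rank 20 and Smith normal form diag(1,1,1,1,1,1,1,1,1,1,1,1,1,1,1,1,1,1,1,2).

Computing H_k = (kernel of ∂_k) / (image of ∂_{k+1}):

  H_0: rank C_0 − rank ∂_1 = 10 − 9 = 1, and the invariant factors of ∂_1 are all 1, so H_0 = Z.

(K is a triangulation of the Klein bottle.)

H_0 ≅ Z.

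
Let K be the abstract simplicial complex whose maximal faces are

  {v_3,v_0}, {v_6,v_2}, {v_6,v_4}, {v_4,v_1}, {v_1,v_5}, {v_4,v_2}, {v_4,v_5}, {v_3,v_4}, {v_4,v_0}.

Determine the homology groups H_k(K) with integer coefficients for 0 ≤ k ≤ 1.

We work with the vertex ordering v_0 < v_1 < v_2 < v_3 < v_4 < v_5 < v_6. The simplices of K, each written with vertices in increasing order, are:

  0-simplices (7): [v_0], [v_1], [v_2], [v_3], [v_4], [v_5], [v_6]
  1-simplices (9): [v_0,v_3], [v_0,v_4], [v_1,v_4], [v_1,v_5], [v_2,v_4], [v_2,v_6], [v_3,v_4], [v_4,v_5], [v_4,v_6]

so the chain groups are C_0 ≅ Z^7, C_1 ≅ Z^9.

The boundary map ∂_1: C_1 → C_0 is given by ∂[p,q] = [q] − [p].
As a 7×9 matrix over Z this has rank 6, with invariant factors (1,1,1,1,1,1).

Reading off H_k = ker ∂_k / im ∂_{k+1}:

  H_0: rank C_0 − rank ∂_1 = 7 − 6 = 1, and the invariant factors of ∂_1 are all 1, so H_0 ≅ Z.
  H_1: rank ker ∂_1 − rank ∂_2 = (9 − 6) − 0 = 3, and there is no ∂_2, so H_1 ≅ Z^3.

As a check, the Euler characteristic is 7 − 9 = -2, which agrees with 1 − 3 = -2.
(K is a triangulation of a wedge of 3 circles.)

H_0 ≅ Z,  H_1 ≅ Z^3.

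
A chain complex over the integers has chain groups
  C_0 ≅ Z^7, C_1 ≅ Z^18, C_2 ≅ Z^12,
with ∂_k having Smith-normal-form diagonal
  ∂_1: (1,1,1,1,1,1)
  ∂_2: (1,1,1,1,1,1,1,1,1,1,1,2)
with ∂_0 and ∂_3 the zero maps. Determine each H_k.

H_0 = Z,  H_1 = Z/2Z,  H_2 = 0.

H_0: b_0 = 7 − 0 − 6 = 1; torsion from ∂_1 factors > 1: none. So H_0 = Z.
H_1: b_1 = 18 − 6 − 12 = 0; torsion from ∂_2 factors > 1: [2]. So H_1 = Z/2Z.
H_2: b_2 = 12 − 12 − 0 = 0; torsion from ∂_3 factors > 1: none. So H_2 = 0.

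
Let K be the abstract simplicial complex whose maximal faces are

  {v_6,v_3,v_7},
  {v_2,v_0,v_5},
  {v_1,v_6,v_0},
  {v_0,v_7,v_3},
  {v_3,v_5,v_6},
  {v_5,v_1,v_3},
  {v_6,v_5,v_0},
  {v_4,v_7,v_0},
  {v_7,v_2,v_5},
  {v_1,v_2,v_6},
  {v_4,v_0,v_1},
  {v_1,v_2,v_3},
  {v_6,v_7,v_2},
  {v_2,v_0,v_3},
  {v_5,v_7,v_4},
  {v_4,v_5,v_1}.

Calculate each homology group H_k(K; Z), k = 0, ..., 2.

Order the vertices as v_0 < v_1 < v_2 < v_3 < v_4 < v_5 < v_6 < v_7. Listing each simplex with vertices in this order, K has dimension 2 with simplices:

  0-simplices (8): [v_0], [v_1], [v_2], [v_3], [v_4], [v_5], [v_6], [v_7]
  1-simplices (24): (24 of them)
  2-simplices (16): (16 of them)

Hence C_0 ≅ Z^8, C_1 ≅ Z^24, C_2 ≅ Z^16.

∂_1: C_1 → C_0 is given by ∂[p,q] = [q] − [p]. For instance
  ∂[v_2,v_3] = [v_3] − [v_2].
This gives a 8×24 integer matrix of rank 7; reducing to Smith normal form yields diagonal entries (1,1,1,1,1,1,1).

The boundary map ∂_2: C_2 → C_1 maps a triangle to the signed sum of its edges. For instance
  ∂[v_1,v_2,v_3] = [v_2,v_3] − [v_1,v_3] + [v_1,v_2],
  ∂[v_0,v_2,v_5] = [v_2,v_5] − [v_0,v_5] + [v_0,v_2].
This gives a 24×16 integer matrix of rank 15; reducing to Smith normal form yields diagonal entries (1,1,1,1,1,1,1,1,1,1,1,1,1,1,1).

From H_k ≅ ker(∂_k) / im(∂_{k+1}) we obtain:

  H_0: rank C_0 − rank ∂_1 = 8 − 7 = 1, and the invariant factors of ∂_1 are all 1, so H_0 ≅ Z.
  H_1: rank ker ∂_1 − rank ∂_2 = (24 − 7) − 15 = 2, and the invariant factors of ∂_2 are all 1, so H_1 ≅ Z^2.
  H_2: rank ker ∂_2 − rank ∂_3 = (16 − 15) − 0 = 1, and there is no ∂_3, so H_2 ≅ Z.

As a check, the Euler characteristic is 8 − 24 + 16 = 0, which agrees with 1 − 2 + 1 = 0.

H_0 = Z,  H_1 = Z^2,  H_2 = Z.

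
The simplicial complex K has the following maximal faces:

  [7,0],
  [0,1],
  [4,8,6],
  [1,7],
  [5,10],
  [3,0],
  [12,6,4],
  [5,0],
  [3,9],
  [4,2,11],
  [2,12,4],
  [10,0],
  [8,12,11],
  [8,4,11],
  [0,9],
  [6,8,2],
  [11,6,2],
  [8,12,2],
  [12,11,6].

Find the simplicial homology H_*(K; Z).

Take the total order 0 < 1 < 2 < 3 < 4 < 5 < 6 < 7 < 8 < 9 < 10 < 11 < 12 on the vertex set. Then K (dimension 2) consists of the simplices:

  0-simplices (13): [0], [1], [2], [3], [4], [5], [6], [7], [8], [9], [10], [11], [12]
  1-simplices (24): (24 of them)
  2-simplices (10): [2,4,11], [2,4,12], [2,6,8], [2,6,11], [2,8,12], [4,6,8], [4,6,12], [4,8,11], [6,11,12], [8,11,12]

so the chain groups are C_0 ≅ Z^13, C_1 ≅ Z^24, C_2 ≅ Z^10.

The boundary map ∂_1: C_1 → C_0 maps an edge to its endpoints' difference, ∂[p,q] = q − p.
The resulting 13×24 matrix has rank 11, and its Smith normal form has invariant factors (1,1,1,1,1,1,1,1,1,1,1).

Boundary ∂_2: C_2 → C_1 maps a triangle to the signed sum of its edges. For instance
  ∂[4,6,12] = [6,12] − [4,12] + [4,6],
  ∂[4,6,8] = [6,8] − [4,8] + [4,6].
The 24×10 boundary matrix has rank 10 and Smith normal form diag(1,1,1,1,1,1,1,1,1,2).

Reading off H_k = ker ∂_k / im ∂_{k+1}:

  H_0: rank C_0 − rank ∂_1 = 13 − 11 = 2, and the invariant factors of ∂_1 are all 1, so H_0 = Z^2.
  H_1: rank ker ∂_1 − rank ∂_2 = (24 − 11) − 10 = 3, and ∂_2 has invariant factor 2 > 1, so H_1 = Z^3 ⊕ Z/2.
  H_2: rank ker ∂_2 − rank ∂_3 = (10 − 10) − 0 = 0, and there is no ∂_3, so H_2 = 0.

As a check, the Euler characteristic is 13 − 24 + 10 = -1, which agrees with 2 − 3 + 0 = -1.
(K is a triangulation of the disjoint union of the real projective plane RP^2 and a wedge of 3 circles.)

H_0 ≅ Z^2,  H_1 ≅ Z^3 ⊕ Z/2,  H_2 = 0.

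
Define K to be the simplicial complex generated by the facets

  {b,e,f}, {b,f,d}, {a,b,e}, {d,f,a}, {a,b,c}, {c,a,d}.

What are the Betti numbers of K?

b_0 = 1, b_1 = 1, b_2 = 0.

Fix the vertex order a < b < c < d < e < f and write every simplex with vertices in increasing order. Then dim K = 2 and the simplices of K are:

  0-simplices (6): a, b, c, d, e, f
  1-simplices (12): ab, ac, ad, ae, af, bc, bd, be, bf, cd, df, ef
  2-simplices (6): abc, abe, acd, adf, bdf, bef

giving chain groups C_0 ≅ Z^6, C_1 ≅ Z^12, C_2 ≅ Z^6.

∂_1: C_1 → C_0 maps an edge to its endpoints' difference, ∂[p,q] = q − p. For instance
  ∂cd = d − c.
This gives a 6×12 integer matrix of rank 5; reducing to Smith normal form yields diagonal entries (1,1,1,1,1).

∂_2: C_2 → C_1 maps a triangle to the signed sum of its edges. For instance
  ∂bef = ef − bf + be,
  ∂acd = cd − ad + ac.
As a 12×6 matrix over Z this has rank 6, with invariant factors (1,1,1,1,1,1).

Reading off H_k = ker ∂_k / im ∂_{k+1}:

  H_0: rank C_0 − rank ∂_1 = 6 − 5 = 1, and the invariant factors of ∂_1 are all 1, so H_0 = Z.
  H_1: rank ker ∂_1 − rank ∂_2 = (12 − 5) − 6 = 1, and the invariant factors of ∂_2 are all 1, so H_1 = Z.
  H_2: rank ker ∂_2 − rank ∂_3 = (6 − 6) − 0 = 0, and there is no ∂_3, so H_2 = 0.

As a check, the Euler characteristic is 6 − 12 + 6 = 0, which agrees with 1 − 1 + 0 = 0.

Hence the Betti numbers are b_0 = 1, b_1 = 1, b_2 = 0.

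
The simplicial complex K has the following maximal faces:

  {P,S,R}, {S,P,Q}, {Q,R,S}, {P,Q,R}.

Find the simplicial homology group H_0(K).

H_0 ≅ Z.

We work with the vertex ordering P < Q < R < S. The simplices of K, each written with vertices in increasing order, are:

  0-simplices (4): P, Q, R, S
  1-simplices (6): PQ, PR, PS, QR, QS, RS
  2-simplices (4): PQR, PQS, PRS, QRS

Hence C_0 ≅ Z^4, C_1 ≅ Z^6, C_2 ≅ Z^4.

∂_1: C_1 → C_0 maps an edge to its endpoints' difference, ∂[p,q] = q − p. For instance
  ∂QS = S − Q.
As a 4×6 matrix over Z this has rank 3, with invariant factors (1,1,1).

Boundary ∂_2: C_2 → C_1 sends each 2-simplex [p,q,r] to [q,r] − [p,r] + [p,q]. For instance
  ∂QRS = RS − QS + QR,
  ∂PRS = RS − PS + PR.
As a 6×4 matrix over Z this has rank 3, with invariant factors (1,1,1).

Now H_k = ker ∂_k / im ∂_{k+1}, so:

  H_0: rank C_0 − rank ∂_1 = 4 − 3 = 1, and the invariant factors of ∂_1 are all 1, so H_0 ≅ Z.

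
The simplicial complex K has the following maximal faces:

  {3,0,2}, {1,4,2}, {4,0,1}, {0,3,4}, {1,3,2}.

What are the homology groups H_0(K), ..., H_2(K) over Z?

Take the total order 0 < 1 < 2 < 3 < 4 on the vertex set. Then K (dimension 2) consists of the simplices:

  0-simplices (5): [0], [1], [2], [3], [4]
  1-simplices (10): [0,1], [0,2], [0,3], [0,4], [1,2], [1,3], [1,4], [2,3], [2,4], [3,4]
  2-simplices (5): [0,1,4], [0,2,3], [0,3,4], [1,2,3], [1,2,4]

so the chain groups are C_0 ≅ Z^5, C_1 ≅ Z^10, C_2 ≅ Z^5.

The boundary map ∂_1: C_1 → C_0 maps an edge to its endpoints' difference, ∂[p,q] = q − p.
The resulting 5×10 matrix has rank 4, and its Smith normal form has invariant factors (1,1,1,1).

∂_2: C_2 → C_1 sends each 2-simplex [p,q,r] to [q,r] − [p,r] + [p,q]. For instance
  ∂[0,3,4] = [3,4] − [0,4] + [0,3],
  ∂[0,2,3] = [2,3] − [0,3] + [0,2].
The resulting 10×5 matrix has rank 5, and its Smith normal form has invariant factors (1,1,1,1,1).

From H_k ≅ ker(∂_k) / im(∂_{k+1}) we obtain:

  H_0: rank C_0 − rank ∂_1 = 5 − 4 = 1, and the invariant factors of ∂_1 are all 1, so H_0 = Z.
  H_1: rank ker ∂_1 − rank ∂_2 = (10 − 4) − 5 = 1, and the invariant factors of ∂_2 are all 1, so H_1 = Z.
  H_2: rank ker ∂_2 − rank ∂_3 = (5 − 5) − 0 = 0, and there is no ∂_3, so H_2 = 0.

H_0 ≅ Z,  H_1 ≅ Z,  H_2 = 0.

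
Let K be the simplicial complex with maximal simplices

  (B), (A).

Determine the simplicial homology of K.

H_0 ≅ Z^2.

Fix the vertex order A < B and write every simplex with vertices in increasing order. Then dim K = 0 and the simplices of K are:

  0-simplices (2): A, B

Hence C_0 ≅ Z^2.

From H_k ≅ ker(∂_k) / im(∂_{k+1}) we obtain:

  H_0: rank C_0 − rank ∂_1 = 2 − 0 = 2, and there is no ∂_1, so H_0 = Z^2.

(K is a triangulation of a set of 2 points.)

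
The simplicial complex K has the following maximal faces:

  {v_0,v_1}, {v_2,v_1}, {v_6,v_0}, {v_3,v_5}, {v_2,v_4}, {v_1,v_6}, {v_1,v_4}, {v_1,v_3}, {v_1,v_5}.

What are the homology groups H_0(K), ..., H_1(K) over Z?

H_0 = Z,  H_1 = Z^3.

Take the total order v_0 < v_1 < v_2 < v_3 < v_4 < v_5 < v_6 on the vertex set. Then K (dimension 1) consists of the simplices:

  0-simplices (7): [v_0], [v_1], [v_2], [v_3], [v_4], [v_5], [v_6]
  1-simplices (9): [v_0,v_1], [v_0,v_6], [v_1,v_2], [v_1,v_3], [v_1,v_4], [v_1,v_5], [v_1,v_6], [v_2,v_4], [v_3,v_5]

so the chain groups are C_0 ≅ Z^7, C_1 ≅ Z^9.

The boundary map ∂_1: C_1 → C_0 sends each edge [p,q] (with p < q) to q − p.
This gives a 7×9 integer matrix of rank 6; reducing to Smith normal form yields diagonal entries (1,1,1,1,1,1).

From H_k ≅ ker(∂_k) / im(∂_{k+1}) we obtain:

  H_0: rank C_0 − rank ∂_1 = 7 − 6 = 1, and the invariant factors of ∂_1 are all 1, so H_0 = Z.
  H_1: rank ker ∂_1 − rank ∂_2 = (9 − 6) − 0 = 3, and there is no ∂_2, so H_1 = Z^3.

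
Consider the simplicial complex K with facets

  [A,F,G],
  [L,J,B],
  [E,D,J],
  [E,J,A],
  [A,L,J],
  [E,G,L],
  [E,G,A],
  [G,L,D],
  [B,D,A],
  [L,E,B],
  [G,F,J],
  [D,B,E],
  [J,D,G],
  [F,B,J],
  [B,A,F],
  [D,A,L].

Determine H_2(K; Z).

We work with the vertex ordering A < B < D < E < F < G < J < L. The simplices of K, each written with vertices in increasing order, are:

  0-simplices (8): A, B, D, E, F, G, J, L
  1-simplices (24): AB, AD, AE, AF, AG, AJ, AL, BD, BE, BF, BJ, BL, DE, DG, DJ, DL, EG, EJ, EL, FG, FJ, GJ, GL, JL
  2-simplices (16): ABD, ABF, ADL, AEG, AEJ, AFG, AJL, BDE, BEL, BFJ, BJL, DEJ, DGJ, DGL, EGL, FGJ

so the chain groups are C_0 ≅ Z^8, C_1 ≅ Z^24, C_2 ≅ Z^16.

Boundary ∂_1: C_1 → C_0 maps an edge to its endpoints' difference, ∂[p,q] = q − p.
The 8×24 boundary matrix has rank 7 and Smith normal form diag(1,1,1,1,1,1,1).

The boundary map ∂_2: C_2 → C_1 acts by ∂[p,q,r] = [q,r] − [p,r] + [p,q]. For instance
  ∂BDE = DE − BE + BD,
  ∂DEJ = EJ − DJ + DE.
The 24×16 boundary matrix has rank 15 and Smith normal form diag(1,1,1,1,1,1,1,1,1,1,1,1,1,1,1).

Reading off H_k = ker ∂_k / im ∂_{k+1}:

  H_2: rank ker ∂_2 − rank ∂_3 = (16 − 15) − 0 = 1, and there is no ∂_3, so H_2 ≅ Z.

H_2 = Z.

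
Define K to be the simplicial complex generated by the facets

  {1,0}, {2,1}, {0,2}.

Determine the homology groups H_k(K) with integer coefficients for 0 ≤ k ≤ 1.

Order the vertices as 0 < 1 < 2. Listing each simplex with vertices in this order, K has dimension 1 with simplices:

  0-simplices (3): [0], [1], [2]
  1-simplices (3): [0,1], [0,2], [1,2]

giving chain groups C_0 ≅ Z^3, C_1 ≅ Z^3.

The boundary map ∂_1: C_1 → C_0 maps an edge to its endpoints' difference, ∂[p,q] = q − p.
The resulting 3×3 matrix has rank 2, and its Smith normal form has invariant factors (1,1).

Now H_k = ker ∂_k / im ∂_{k+1}, so:

  H_0: rank C_0 − rank ∂_1 = 3 − 2 = 1, and the invariant factors of ∂_1 are all 1, so H_0 ≅ Z.
  H_1: rank ker ∂_1 − rank ∂_2 = (3 − 2) − 0 = 1, and there is no ∂_2, so H_1 ≅ Z.

H_0 = Z,  H_1 = Z.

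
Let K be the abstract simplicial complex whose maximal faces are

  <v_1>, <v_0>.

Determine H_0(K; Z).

H_0 = Z^2.

Take the total order v_0 < v_1 on the vertex set. Then K (dimension 0) consists of the simplices:

  0-simplices (2): [v_0], [v_1]

giving chain groups C_0 ≅ Z^2.

Computing H_k = (kernel of ∂_k) / (image of ∂_{k+1}):

  H_0: rank C_0 − rank ∂_1 = 2 − 0 = 2, and there is no ∂_1, so H_0 = Z^2.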